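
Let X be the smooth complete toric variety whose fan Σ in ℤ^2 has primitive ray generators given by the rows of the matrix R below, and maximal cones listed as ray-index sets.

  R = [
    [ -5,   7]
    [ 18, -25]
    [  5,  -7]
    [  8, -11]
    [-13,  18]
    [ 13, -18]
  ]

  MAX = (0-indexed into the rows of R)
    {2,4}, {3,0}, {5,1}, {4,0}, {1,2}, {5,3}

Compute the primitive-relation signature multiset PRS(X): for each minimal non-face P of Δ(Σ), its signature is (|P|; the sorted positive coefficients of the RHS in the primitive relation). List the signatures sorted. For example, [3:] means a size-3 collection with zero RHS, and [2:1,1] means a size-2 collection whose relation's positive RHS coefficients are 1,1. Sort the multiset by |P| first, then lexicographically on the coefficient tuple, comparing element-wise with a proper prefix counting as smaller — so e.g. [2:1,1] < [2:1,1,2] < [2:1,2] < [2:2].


9 collections generate NE(X_Σ); each relation:

  {0,2}:  v_{0} + v_{2} = 0  ⟹  sig = [2:]
  {4,5}:  v_{4} + v_{5} = 0  ⟹  sig = [2:]
  {0,1}:  v_{0} + v_{1} = v_{5}  ⟹  sig = [2:1]
  {0,5}:  v_{0} + v_{5} = v_{3}  ⟹  sig = [2:1]
  {1,4}:  v_{1} + v_{4} = v_{2}  ⟹  sig = [2:1]
  {2,3}:  v_{2} + v_{3} = v_{5}  ⟹  sig = [2:1]
  {2,5}:  v_{2} + v_{5} = v_{1}  ⟹  sig = [2:1]
  {3,4}:  v_{3} + v_{4} = v_{0}  ⟹  sig = [2:1]
  {1,3}:  v_{1} + v_{3} = 2·v_{5}  ⟹  sig = [2:2]

Hence PRS(X_Σ) =
[[2:], [2:], [2:1], [2:1], [2:1], [2:1], [2:1], [2:1], [2:2]]


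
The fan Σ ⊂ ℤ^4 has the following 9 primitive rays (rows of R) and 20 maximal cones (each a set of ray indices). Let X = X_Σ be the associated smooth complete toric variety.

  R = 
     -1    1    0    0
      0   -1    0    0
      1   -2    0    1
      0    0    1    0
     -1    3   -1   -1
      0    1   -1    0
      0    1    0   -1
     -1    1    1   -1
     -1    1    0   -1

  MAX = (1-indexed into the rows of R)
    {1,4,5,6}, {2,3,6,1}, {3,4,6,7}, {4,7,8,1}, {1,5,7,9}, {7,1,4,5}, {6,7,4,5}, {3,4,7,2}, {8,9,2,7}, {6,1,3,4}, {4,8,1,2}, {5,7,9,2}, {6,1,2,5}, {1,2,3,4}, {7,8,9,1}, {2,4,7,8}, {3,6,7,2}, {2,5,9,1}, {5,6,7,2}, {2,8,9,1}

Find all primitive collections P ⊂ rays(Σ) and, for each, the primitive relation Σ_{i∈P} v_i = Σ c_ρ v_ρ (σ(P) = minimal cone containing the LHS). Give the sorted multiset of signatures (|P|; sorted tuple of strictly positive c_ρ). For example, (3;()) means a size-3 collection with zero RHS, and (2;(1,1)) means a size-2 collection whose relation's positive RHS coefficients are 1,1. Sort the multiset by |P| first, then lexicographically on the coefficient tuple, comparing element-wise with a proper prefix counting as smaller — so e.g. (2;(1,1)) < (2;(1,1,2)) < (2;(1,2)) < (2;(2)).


Primitive collections (12):

  P={3,5}:  v_{3} + v_{5} = v_{6}  ⟹  sig = (2;(1))
  P={3,9}:  v_{3} + v_{9} = v_{2}  ⟹  sig = (2;(1))
  P={4,9}:  v_{4} + v_{9} = v_{8}  ⟹  sig = (2;(1))
  P={3,8}:  v_{3} + v_{8} = v_{2} + v_{4}  ⟹  sig = (2;(1,1))
  P={6,8}:  v_{6} + v_{8} = v_{1} + v_{7}  ⟹  sig = (2;(1,1))
  P={6,9}:  v_{6} + v_{9} = v_{2} + v_{5}  ⟹  sig = (2;(1,1))
  P={5,8}:  v_{5} + v_{8} = 2·v_{1} + 2·v_{7}  ⟹  sig = (2;(2,2))
  P={1,3,7}:  v_{1} + v_{3} + v_{7} = 0  ⟹  sig = (3;())
  P={2,4,6}:  v_{2} + v_{4} + v_{6} = 0  ⟹  sig = (3;())
  P={1,2,7}:  v_{1} + v_{2} + v_{7} = v_{9}  ⟹  sig = (3;(1))
  P={1,6,7}:  v_{1} + v_{6} + v_{7} = v_{5}  ⟹  sig = (3;(1))
  P={2,4,5}:  v_{2} + v_{4} + v_{5} = v_{1} + v_{7}  ⟹  sig = (3;(1,1))

Sorted signature multiset PRS(X):
    (2;(1))
    (2;(1))
    (2;(1))
    (2;(1,1))
    (2;(1,1))
    (2;(1,1))
    (2;(2,2))
    (3;())
    (3;())
    (3;(1))
    (3;(1))
    (3;(1,1))


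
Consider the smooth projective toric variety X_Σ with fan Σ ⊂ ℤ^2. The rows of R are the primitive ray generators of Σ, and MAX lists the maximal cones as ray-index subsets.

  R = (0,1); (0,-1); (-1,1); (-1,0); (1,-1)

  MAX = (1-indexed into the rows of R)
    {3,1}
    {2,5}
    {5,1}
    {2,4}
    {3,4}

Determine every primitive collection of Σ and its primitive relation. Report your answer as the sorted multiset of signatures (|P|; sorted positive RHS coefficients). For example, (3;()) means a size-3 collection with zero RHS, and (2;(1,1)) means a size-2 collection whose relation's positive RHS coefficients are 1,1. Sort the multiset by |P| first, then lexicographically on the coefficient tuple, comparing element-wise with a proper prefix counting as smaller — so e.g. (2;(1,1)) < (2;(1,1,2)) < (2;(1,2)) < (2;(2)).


Σ has 5 primitive collections:

  P = {1,2}:  v_{1} + v_{2} = 0 — sig = (2;())
  P = {3,5}:  v_{3} + v_{5} = 0 — sig = (2;())
  P = {1,4}:  v_{1} + v_{4} = v_{3} — sig = (2;(1))
  P = {2,3}:  v_{2} + v_{3} = v_{4} — sig = (2;(1))
  P = {4,5}:  v_{4} + v_{5} = v_{2} — sig = (2;(1))

Sorted signature multiset PRS(X):
    |P|=2: 5 collections, coeffs (), (), (1), (1), (1)


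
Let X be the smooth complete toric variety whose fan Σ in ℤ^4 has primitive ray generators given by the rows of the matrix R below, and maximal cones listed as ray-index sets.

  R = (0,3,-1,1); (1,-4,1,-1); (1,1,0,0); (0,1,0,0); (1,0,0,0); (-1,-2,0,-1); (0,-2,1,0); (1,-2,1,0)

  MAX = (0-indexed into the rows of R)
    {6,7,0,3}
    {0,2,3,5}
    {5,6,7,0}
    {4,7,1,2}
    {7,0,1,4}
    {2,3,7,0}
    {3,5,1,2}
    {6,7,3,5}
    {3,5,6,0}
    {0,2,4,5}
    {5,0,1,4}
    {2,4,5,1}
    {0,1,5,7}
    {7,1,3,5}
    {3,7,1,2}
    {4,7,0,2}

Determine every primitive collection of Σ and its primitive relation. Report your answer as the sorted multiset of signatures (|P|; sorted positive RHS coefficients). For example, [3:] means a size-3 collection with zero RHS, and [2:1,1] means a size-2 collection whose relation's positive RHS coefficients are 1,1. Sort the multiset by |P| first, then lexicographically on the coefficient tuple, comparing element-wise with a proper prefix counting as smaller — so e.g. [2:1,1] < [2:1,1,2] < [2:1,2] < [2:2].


Σ has 9 primitive collections:

  • {3,4}:  v_{3} + v_{4} = v_{2}  →  sig = [2:1]
  • {4,6}:  v_{4} + v_{6} = v_{7}  →  sig = [2:1]
  • {2,6}:  v_{2} + v_{6} = v_{3} + v_{7}  →  sig = [2:1,1]
  • {1,6}:  v_{1} + v_{6} = v_{5} + 2·v_{7}  →  sig = [2:1,2]
  • {0,1,3}:  v_{0} + v_{1} + v_{3} = v_{4}  →  sig = [3:1]
  • {4,5,7}:  v_{4} + v_{5} + v_{7} = v_{1}  →  sig = [3:1]
  • {2,5,7}:  v_{2} + v_{5} + v_{7} = v_{1} + v_{3}  →  sig = [3:1,1]
  • {0,1,2}:  v_{0} + v_{1} + v_{2} = 2·v_{4}  →  sig = [3:2]
  • {0,3,5,7}:  v_{0} + v_{3} + v_{5} + v_{7} = 0  →  sig = [4:]

Signatures (|P|; sorted positive RHS coefficients), sorted:
[[2:1], [2:1], [2:1,1], [2:1,2], [3:1], [3:1], [3:1,1], [3:2], [4:]]


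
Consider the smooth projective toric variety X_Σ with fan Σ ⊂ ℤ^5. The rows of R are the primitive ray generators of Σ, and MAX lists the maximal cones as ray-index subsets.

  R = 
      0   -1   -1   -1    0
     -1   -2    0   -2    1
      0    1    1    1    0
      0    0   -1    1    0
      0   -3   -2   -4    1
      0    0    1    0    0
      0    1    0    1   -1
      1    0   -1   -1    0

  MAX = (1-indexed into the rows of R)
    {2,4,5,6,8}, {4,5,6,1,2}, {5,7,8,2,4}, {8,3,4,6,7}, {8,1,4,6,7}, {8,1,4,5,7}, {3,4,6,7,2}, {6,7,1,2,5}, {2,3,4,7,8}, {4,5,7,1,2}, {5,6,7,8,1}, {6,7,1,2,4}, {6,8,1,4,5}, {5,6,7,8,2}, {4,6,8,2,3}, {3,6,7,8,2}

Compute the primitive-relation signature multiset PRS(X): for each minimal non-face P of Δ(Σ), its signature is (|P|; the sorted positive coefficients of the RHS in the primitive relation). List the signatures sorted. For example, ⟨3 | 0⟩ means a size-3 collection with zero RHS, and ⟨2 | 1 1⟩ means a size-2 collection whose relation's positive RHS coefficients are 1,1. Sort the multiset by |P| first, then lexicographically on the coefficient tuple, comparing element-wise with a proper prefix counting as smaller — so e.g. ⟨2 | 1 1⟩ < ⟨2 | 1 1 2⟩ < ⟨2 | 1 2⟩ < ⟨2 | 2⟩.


The 5 primitive collections of Σ (r=8, n=5):

  P = {1,3}:  v_{1} + v_{3} = 0 ; sig = ⟨2 | 0⟩
  P = {3,5}:  v_{3} + v_{5} = v_{2} + v_{8} ; sig = ⟨2 | 1 1⟩
  P = {1,2,8}:  v_{1} + v_{2} + v_{8} = v_{5} ; sig = ⟨3 | 1⟩
  P = {4,5,6,7}:  v_{4} + v_{5} + v_{6} + v_{7} = 2·v_{1} ; sig = ⟨4 | 2⟩
  P = {2,4,6,7,8}:  v_{2} + v_{4} + v_{6} + v_{7} + v_{8} = v_{1} ; sig = ⟨5 | 1⟩

Signatures (|P|; sorted positive RHS coefficients), sorted:
    |P|=2: 2 collections, coeffs (), (1,1)
    |P|=3: 1 collection, coeffs (1)
    |P|=4: 1 collection, coeffs (2)
    |P|=5: 1 collection, coeffs (1)


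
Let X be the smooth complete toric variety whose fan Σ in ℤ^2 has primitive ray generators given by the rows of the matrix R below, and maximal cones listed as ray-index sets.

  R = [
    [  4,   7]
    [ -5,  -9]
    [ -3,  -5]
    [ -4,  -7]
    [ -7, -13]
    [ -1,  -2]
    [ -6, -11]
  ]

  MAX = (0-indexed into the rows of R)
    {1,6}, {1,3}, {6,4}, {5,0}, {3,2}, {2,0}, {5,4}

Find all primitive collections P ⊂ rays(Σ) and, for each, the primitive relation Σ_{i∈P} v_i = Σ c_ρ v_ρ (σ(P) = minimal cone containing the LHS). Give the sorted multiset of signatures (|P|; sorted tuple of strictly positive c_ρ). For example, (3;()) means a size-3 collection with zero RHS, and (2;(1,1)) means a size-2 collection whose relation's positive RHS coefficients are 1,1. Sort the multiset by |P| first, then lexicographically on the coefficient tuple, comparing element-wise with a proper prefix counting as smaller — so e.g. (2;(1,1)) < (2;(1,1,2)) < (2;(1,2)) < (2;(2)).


14 collections generate NE(X_Σ); each relation:

  • {0,3}:  v_{0} + v_{3} = 0  →  sig = (2;())
  • {0,1}:  v_{0} + v_{1} = v_{5}  →  sig = (2;(1))
  • {1,5}:  v_{1} + v_{5} = v_{6}  →  sig = (2;(1))
  • {2,5}:  v_{2} + v_{5} = v_{3}  →  sig = (2;(1))
  • {3,5}:  v_{3} + v_{5} = v_{1}  →  sig = (2;(1))
  • {5,6}:  v_{5} + v_{6} = v_{4}  →  sig = (2;(1))
  • {2,6}:  v_{2} + v_{6} = v_{1} + v_{3}  →  sig = (2;(1,1))
  • {3,4}:  v_{3} + v_{4} = v_{1} + v_{6}  →  sig = (2;(1,1))
  • {0,6}:  v_{0} + v_{6} = 2·v_{5}  →  sig = (2;(2))
  • {1,2}:  v_{1} + v_{2} = 2·v_{3}  →  sig = (2;(2))
  • {1,4}:  v_{1} + v_{4} = 2·v_{6}  →  sig = (2;(2))
  • {2,4}:  v_{2} + v_{4} = 2·v_{1}  →  sig = (2;(2))
  • {3,6}:  v_{3} + v_{6} = 2·v_{1}  →  sig = (2;(2))
  • {0,4}:  v_{0} + v_{4} = 3·v_{5}  →  sig = (2;(3))

Signatures (|P|; sorted positive RHS coefficients), sorted:
[(2;()), (2;(1)), (2;(1)), (2;(1)), (2;(1)), (2;(1)), (2;(1,1)), (2;(1,1)), (2;(2)), (2;(2)), (2;(2)), (2;(2)), (2;(2)), (2;(3))]


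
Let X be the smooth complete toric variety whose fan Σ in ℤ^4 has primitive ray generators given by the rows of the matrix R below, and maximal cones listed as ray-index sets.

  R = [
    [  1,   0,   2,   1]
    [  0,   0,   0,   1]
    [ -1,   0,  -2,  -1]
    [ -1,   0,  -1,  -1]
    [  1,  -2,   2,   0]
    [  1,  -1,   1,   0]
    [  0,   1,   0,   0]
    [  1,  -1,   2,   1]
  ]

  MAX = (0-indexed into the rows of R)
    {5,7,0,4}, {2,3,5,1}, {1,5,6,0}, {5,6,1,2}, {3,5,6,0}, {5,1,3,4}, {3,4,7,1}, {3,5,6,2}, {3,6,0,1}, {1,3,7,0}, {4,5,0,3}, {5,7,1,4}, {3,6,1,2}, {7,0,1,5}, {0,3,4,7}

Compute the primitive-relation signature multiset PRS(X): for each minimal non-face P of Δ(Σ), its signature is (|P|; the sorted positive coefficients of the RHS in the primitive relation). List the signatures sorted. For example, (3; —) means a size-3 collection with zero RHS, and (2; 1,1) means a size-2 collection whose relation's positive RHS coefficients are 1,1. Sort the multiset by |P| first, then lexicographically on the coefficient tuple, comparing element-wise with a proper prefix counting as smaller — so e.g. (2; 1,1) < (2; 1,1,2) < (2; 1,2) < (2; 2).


|primitive collections| = 9. Relations:

  • {0,2}:  v_{0} + v_{2} = 0  →  sig = (2; —)
  • {6,7}:  v_{6} + v_{7} = v_{0}  →  sig = (2; 1)
  • {2,7}:  v_{2} + v_{7} = v_{1} + v_{3} + v_{5}  →  sig = (2; 1,1,1)
  • {4,6}:  v_{4} + v_{6} = v_{0} + v_{3} + v_{5}  →  sig = (2; 1,1,1)
  • {2,4}:  v_{2} + v_{4} = v_{1} + 2·v_{3} + 2·v_{5}  →  sig = (2; 1,2,2)
  • {3,5,7}:  v_{3} + v_{5} + v_{7} = v_{4}  →  sig = (3; 1)
  • {0,1,4}:  v_{0} + v_{1} + v_{4} = 2·v_{7}  →  sig = (3; 2)
  • {1,3,5,6}:  v_{1} + v_{3} + v_{5} + v_{6} = 0  →  sig = (4; —)
  • {0,1,3,5}:  v_{0} + v_{1} + v_{3} + v_{5} = v_{7}  →  sig = (4; 1)

so the primitive-relation signature multiset is
    |P|=2: 5 collections, coeffs (), (1), (1,1,1), (1,1,1), (1,2,2)
    |P|=3: 2 collections, coeffs (1), (2)
    |P|=4: 2 collections, coeffs (), (1)


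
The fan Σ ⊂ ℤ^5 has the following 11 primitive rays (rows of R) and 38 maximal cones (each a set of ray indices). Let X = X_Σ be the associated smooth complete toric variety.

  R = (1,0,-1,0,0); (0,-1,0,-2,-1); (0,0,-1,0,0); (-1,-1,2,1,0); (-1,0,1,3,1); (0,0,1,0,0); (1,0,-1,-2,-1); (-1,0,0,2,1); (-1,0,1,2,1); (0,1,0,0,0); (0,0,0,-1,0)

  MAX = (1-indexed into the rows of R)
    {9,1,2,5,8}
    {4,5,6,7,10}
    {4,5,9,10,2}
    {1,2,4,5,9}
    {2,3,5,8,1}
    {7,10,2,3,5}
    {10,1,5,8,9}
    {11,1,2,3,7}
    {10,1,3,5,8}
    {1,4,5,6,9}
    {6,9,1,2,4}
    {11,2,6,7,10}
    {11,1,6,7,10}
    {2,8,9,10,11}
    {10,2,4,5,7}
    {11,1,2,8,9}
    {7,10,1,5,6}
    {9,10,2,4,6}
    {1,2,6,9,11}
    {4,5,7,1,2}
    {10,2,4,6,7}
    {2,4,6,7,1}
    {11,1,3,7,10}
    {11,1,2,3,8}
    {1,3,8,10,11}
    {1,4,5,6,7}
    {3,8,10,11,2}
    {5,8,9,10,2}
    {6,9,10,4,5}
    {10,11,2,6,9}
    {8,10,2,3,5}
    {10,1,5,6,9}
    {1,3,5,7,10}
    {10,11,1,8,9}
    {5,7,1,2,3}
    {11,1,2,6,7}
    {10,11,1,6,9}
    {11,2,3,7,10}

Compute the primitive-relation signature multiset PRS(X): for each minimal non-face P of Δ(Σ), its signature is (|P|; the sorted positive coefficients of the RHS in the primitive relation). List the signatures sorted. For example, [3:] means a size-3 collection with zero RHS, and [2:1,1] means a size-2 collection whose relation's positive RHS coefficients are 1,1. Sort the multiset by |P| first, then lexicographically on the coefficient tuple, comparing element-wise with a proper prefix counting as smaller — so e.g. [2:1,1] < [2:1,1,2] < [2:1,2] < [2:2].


Σ has 12 primitive collections:

  {3,6}:  v_{3} + v_{6} = 0  so sig = [2:]
  {7,9}:  v_{7} + v_{9} = 0  so sig = [2:]
  {3,9}:  v_{3} + v_{9} = v_{8}  so sig = [2:1]
  {5,11}:  v_{5} + v_{11} = v_{9}  so sig = [2:1]
  {6,8}:  v_{6} + v_{8} = v_{9}  so sig = [2:1]
  {7,8}:  v_{7} + v_{8} = v_{3}  so sig = [2:1]
  {3,4}:  v_{3} + v_{4} = v_{2} + v_{5}  so sig = [2:1,1]
  {4,8}:  v_{4} + v_{8} = v_{2} + v_{5} + v_{9}  so sig = [2:1,1,1]
  {4,11}:  v_{4} + v_{11} = v_{2} + v_{6} + v_{9}  so sig = [2:1,1,1]
  {1,2,10}:  v_{1} + v_{2} + v_{10} = v_{7}  so sig = [3:1]
  {2,5,6}:  v_{2} + v_{5} + v_{6} = v_{4}  so sig = [3:1]
  {1,4,10}:  v_{1} + v_{4} + v_{10} = v_{5} + v_{6} + v_{7}  so sig = [3:1,1,1]

Sorted signature multiset PRS(X):
    [2:]
    [2:]
    [2:1]
    [2:1]
    [2:1]
    [2:1]
    [2:1,1]
    [2:1,1,1]
    [2:1,1,1]
    [3:1]
    [3:1]
    [3:1,1,1]


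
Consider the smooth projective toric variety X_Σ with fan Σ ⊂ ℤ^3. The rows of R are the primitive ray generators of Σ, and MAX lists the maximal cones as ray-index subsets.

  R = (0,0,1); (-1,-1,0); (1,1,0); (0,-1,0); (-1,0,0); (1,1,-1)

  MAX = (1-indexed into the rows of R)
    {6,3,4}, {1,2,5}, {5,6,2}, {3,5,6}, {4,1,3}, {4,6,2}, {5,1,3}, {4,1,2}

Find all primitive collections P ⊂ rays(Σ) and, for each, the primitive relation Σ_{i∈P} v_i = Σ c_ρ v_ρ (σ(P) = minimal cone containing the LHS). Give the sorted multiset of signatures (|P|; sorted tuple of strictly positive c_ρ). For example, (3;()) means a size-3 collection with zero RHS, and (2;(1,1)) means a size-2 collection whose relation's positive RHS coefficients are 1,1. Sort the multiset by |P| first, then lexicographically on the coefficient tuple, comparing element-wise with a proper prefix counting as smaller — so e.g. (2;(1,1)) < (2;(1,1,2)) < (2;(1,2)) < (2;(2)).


3 minimal non-faces of Δ(Σ) (on 6 rays):

  P = {2,3}:  v_{2} + v_{3} = 0 ; sig = (2;())
  P = {1,6}:  v_{1} + v_{6} = v_{3} ; sig = (2;(1))
  P = {4,5}:  v_{4} + v_{5} = v_{2} ; sig = (2;(1))

Hence PRS(X_Σ) =
{ (2;()),  (2;(1)) ×2 }


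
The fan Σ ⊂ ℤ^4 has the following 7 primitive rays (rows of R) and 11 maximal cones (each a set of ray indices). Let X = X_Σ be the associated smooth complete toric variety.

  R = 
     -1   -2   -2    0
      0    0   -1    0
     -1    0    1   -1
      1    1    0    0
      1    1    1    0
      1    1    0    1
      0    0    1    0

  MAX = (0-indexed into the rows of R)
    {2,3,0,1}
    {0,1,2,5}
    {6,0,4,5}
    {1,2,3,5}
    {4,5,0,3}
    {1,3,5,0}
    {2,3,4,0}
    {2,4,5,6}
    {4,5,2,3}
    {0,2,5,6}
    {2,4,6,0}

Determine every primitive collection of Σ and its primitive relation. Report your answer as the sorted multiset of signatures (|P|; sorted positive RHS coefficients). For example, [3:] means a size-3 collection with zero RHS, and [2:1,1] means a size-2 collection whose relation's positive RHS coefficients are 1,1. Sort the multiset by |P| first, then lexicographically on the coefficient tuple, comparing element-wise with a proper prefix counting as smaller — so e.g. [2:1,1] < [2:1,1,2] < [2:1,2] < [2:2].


Primitive collections (5):

  {1,6}:  v_{1} + v_{6} = 0  ⇒ sig = [2:]
  {1,4}:  v_{1} + v_{4} = v_{3}  ⇒ sig = [2:1]
  {3,6}:  v_{3} + v_{6} = v_{4}  ⇒ sig = [2:1]
  {0,2,4,5}:  v_{0} + v_{2} + v_{4} + v_{5} = 0  ⇒ sig = [4:]
  {0,2,3,5}:  v_{0} + v_{2} + v_{3} + v_{5} = v_{1}  ⇒ sig = [4:1]

so the primitive-relation signature multiset is
[[2:], [2:1], [2:1], [4:], [4:1]]


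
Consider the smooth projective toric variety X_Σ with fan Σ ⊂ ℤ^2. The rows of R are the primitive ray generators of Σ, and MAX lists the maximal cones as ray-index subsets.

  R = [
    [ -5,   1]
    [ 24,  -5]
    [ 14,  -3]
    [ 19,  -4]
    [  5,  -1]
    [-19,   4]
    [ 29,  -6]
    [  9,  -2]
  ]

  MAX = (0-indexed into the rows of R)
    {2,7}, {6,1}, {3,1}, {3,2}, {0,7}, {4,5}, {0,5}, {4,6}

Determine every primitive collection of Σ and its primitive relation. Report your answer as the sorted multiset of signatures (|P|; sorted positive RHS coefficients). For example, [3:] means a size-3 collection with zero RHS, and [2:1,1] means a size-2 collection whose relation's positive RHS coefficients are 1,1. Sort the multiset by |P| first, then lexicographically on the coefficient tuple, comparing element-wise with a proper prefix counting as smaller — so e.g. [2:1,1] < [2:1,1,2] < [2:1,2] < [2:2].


The 20 primitive collections of Σ (r=8, n=2):

  {0,4}:  v_{0} + v_{4} = 0  so sig = [2:]
  {3,5}:  v_{3} + v_{5} = 0  so sig = [2:]
  {0,1}:  v_{0} + v_{1} = v_{3}  so sig = [2:1]
  {0,2}:  v_{0} + v_{2} = v_{7}  so sig = [2:1]
  {0,3}:  v_{0} + v_{3} = v_{2}  so sig = [2:1]
  {0,6}:  v_{0} + v_{6} = v_{1}  so sig = [2:1]
  {1,4}:  v_{1} + v_{4} = v_{6}  so sig = [2:1]
  {1,5}:  v_{1} + v_{5} = v_{4}  so sig = [2:1]
  {2,4}:  v_{2} + v_{4} = v_{3}  so sig = [2:1]
  {2,5}:  v_{2} + v_{5} = v_{0}  so sig = [2:1]
  {3,4}:  v_{3} + v_{4} = v_{1}  so sig = [2:1]
  {4,7}:  v_{4} + v_{7} = v_{2}  so sig = [2:1]
  {1,7}:  v_{1} + v_{7} = v_{2} + v_{3}  so sig = [2:1,1]
  {2,6}:  v_{2} + v_{6} = v_{1} + v_{3}  so sig = [2:1,1]
  {1,2}:  v_{1} + v_{2} = 2·v_{3}  so sig = [2:2]
  {3,6}:  v_{3} + v_{6} = 2·v_{1}  so sig = [2:2]
  {3,7}:  v_{3} + v_{7} = 2·v_{2}  so sig = [2:2]
  {5,6}:  v_{5} + v_{6} = 2·v_{4}  so sig = [2:2]
  {5,7}:  v_{5} + v_{7} = 2·v_{0}  so sig = [2:2]
  {6,7}:  v_{6} + v_{7} = 2·v_{3}  so sig = [2:2]

so the primitive-relation signature multiset is
    |P|=2: 20 collections, coeffs (), (), (1), (1), (1), (1), (1), (1), (1), (1), (1), (1), (1,1), (1,1), (2), (2), (2), (2), (2), (2)


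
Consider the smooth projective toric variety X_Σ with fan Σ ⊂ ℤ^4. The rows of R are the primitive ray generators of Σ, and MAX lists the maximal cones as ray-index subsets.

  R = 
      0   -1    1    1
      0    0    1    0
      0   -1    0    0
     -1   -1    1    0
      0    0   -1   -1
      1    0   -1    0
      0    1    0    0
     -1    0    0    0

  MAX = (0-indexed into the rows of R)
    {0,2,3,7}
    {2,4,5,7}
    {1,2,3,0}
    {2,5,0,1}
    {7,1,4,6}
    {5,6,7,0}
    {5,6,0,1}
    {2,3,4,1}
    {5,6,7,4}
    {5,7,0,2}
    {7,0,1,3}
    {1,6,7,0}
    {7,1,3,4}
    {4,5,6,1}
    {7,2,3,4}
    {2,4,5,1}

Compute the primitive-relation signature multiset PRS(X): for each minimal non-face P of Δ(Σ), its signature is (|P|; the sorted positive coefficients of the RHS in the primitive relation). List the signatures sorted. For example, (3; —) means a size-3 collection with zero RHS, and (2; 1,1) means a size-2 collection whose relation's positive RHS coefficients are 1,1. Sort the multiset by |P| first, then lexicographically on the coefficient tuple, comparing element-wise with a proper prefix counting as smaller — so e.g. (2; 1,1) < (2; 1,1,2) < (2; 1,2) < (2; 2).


6 collections generate NE(X_Σ); each relation:

  P = {2,6}:  v_{2} + v_{6} = 0  ⇒ sig = (2; —)
  P = {0,4}:  v_{0} + v_{4} = v_{2}  ⇒ sig = (2; 1)
  P = {3,5}:  v_{3} + v_{5} = v_{2}  ⇒ sig = (2; 1)
  P = {3,6}:  v_{3} + v_{6} = v_{1} + v_{7}  ⇒ sig = (2; 1,1)
  P = {1,5,7}:  v_{1} + v_{5} + v_{7} = 0  ⇒ sig = (3; —)
  P = {1,2,7}:  v_{1} + v_{2} + v_{7} = v_{3}  ⇒ sig = (3; 1)

Hence PRS(X_Σ) =
[(2; —), (2; 1), (2; 1), (2; 1,1), (3; —), (3; 1)]


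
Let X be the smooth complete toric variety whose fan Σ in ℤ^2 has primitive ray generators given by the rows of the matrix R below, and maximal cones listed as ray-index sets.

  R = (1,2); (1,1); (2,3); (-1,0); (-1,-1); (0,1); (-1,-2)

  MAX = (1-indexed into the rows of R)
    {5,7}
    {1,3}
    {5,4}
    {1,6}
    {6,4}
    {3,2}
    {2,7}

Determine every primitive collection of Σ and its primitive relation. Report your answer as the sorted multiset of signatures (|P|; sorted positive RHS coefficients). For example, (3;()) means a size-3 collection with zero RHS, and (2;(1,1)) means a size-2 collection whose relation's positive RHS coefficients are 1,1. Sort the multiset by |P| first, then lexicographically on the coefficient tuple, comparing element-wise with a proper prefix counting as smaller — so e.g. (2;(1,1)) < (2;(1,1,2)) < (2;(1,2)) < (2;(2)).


Σ has 14 primitive collections:

  P={1,7}:  v_{1} + v_{7} = 0 — sig = (2;())
  P={2,5}:  v_{2} + v_{5} = 0 — sig = (2;())
  P={1,2}:  v_{1} + v_{2} = v_{3} — sig = (2;(1))
  P={1,5}:  v_{1} + v_{5} = v_{6} — sig = (2;(1))
  P={2,4}:  v_{2} + v_{4} = v_{6} — sig = (2;(1))
  P={2,6}:  v_{2} + v_{6} = v_{1} — sig = (2;(1))
  P={3,5}:  v_{3} + v_{5} = v_{1} — sig = (2;(1))
  P={3,7}:  v_{3} + v_{7} = v_{2} — sig = (2;(1))
  P={5,6}:  v_{5} + v_{6} = v_{4} — sig = (2;(1))
  P={6,7}:  v_{6} + v_{7} = v_{5} — sig = (2;(1))
  P={3,4}:  v_{3} + v_{4} = v_{1} + v_{6} — sig = (2;(1,1))
  P={1,4}:  v_{1} + v_{4} = 2·v_{6} — sig = (2;(2))
  P={3,6}:  v_{3} + v_{6} = 2·v_{1} — sig = (2;(2))
  P={4,7}:  v_{4} + v_{7} = 2·v_{5} — sig = (2;(2))

Sorted signature multiset PRS(X):
[(2;()), (2;()), (2;(1)), (2;(1)), (2;(1)), (2;(1)), (2;(1)), (2;(1)), (2;(1)), (2;(1)), (2;(1,1)), (2;(2)), (2;(2)), (2;(2))]


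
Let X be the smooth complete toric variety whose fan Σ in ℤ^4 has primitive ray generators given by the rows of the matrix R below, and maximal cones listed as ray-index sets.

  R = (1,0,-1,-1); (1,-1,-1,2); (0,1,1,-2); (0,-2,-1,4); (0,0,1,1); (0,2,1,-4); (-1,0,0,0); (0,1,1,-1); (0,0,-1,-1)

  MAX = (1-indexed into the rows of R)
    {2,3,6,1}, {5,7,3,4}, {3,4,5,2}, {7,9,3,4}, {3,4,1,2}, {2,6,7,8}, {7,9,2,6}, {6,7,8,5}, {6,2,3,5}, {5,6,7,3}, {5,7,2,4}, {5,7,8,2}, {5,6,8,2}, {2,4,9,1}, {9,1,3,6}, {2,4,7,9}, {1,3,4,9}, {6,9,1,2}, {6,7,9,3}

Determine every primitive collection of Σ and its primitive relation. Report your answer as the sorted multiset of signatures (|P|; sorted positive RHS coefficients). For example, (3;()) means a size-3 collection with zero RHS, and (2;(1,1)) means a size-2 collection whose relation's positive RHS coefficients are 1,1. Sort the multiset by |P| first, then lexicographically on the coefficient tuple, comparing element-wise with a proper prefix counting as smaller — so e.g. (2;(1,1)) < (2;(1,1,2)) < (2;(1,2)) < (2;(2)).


11 collections generate NE(X_Σ); each relation:

  {4,6}:  v_{4} + v_{6} = 0 — sig = (2;())
  {5,9}:  v_{5} + v_{9} = 0 — sig = (2;())
  {1,7}:  v_{1} + v_{7} = v_{9} — sig = (2;(1))
  {1,5}:  v_{1} + v_{5} = v_{2} + v_{3} — sig = (2;(1,1))
  {1,8}:  v_{1} + v_{8} = v_{2} + v_{6} — sig = (2;(1,1))
  {3,8}:  v_{3} + v_{8} = v_{5} + v_{6} — sig = (2;(1,1))
  {4,8}:  v_{4} + v_{8} = v_{2} + v_{5} + v_{7} — sig = (2;(1,1,1))
  {8,9}:  v_{8} + v_{9} = v_{2} + v_{6} + v_{7} — sig = (2;(1,1,1))
  {2,3,7}:  v_{2} + v_{3} + v_{7} = 0 — sig = (3;())
  {2,3,9}:  v_{2} + v_{3} + v_{9} = v_{1} — sig = (3;(1))
  {2,5,6,7}:  v_{2} + v_{5} + v_{6} + v_{7} = v_{8} — sig = (4;(1))

Sorted signature multiset PRS(X):
    |P|=2: 8 collections, coeffs (), (), (1), (1,1), (1,1), (1,1), (1,1,1), (1,1,1)
    |P|=3: 2 collections, coeffs (), (1)
    |P|=4: 1 collection, coeffs (1)


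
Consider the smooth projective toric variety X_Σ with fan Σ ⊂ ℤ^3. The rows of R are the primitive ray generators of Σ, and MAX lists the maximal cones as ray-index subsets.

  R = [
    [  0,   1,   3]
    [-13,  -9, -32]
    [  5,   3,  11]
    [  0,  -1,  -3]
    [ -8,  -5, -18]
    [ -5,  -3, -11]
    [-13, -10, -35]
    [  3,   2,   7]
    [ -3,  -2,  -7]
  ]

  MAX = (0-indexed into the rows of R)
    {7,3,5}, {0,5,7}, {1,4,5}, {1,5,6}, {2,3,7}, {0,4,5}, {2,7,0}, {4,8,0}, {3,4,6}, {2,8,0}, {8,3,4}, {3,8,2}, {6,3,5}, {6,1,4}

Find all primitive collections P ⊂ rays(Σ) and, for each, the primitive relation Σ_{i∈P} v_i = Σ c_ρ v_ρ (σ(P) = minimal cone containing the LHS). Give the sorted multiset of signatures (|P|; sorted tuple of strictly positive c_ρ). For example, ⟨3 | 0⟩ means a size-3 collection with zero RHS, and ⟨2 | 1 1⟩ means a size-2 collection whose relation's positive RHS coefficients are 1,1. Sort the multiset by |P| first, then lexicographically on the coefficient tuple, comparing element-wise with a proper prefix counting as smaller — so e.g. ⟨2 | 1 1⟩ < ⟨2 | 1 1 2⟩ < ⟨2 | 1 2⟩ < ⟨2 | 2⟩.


The 17 primitive collections of Σ (r=9, n=3):

  P={0,3}:  v_{0} + v_{3} = 0  →  sig = ⟨2 | 0⟩
  P={2,5}:  v_{2} + v_{5} = 0  →  sig = ⟨2 | 0⟩
  P={7,8}:  v_{7} + v_{8} = 0  →  sig = ⟨2 | 0⟩
  P={0,6}:  v_{0} + v_{6} = v_{1}  →  sig = ⟨2 | 1⟩
  P={1,3}:  v_{1} + v_{3} = v_{6}  →  sig = ⟨2 | 1⟩
  P={2,4}:  v_{2} + v_{4} = v_{8}  →  sig = ⟨2 | 1⟩
  P={4,7}:  v_{4} + v_{7} = v_{5}  →  sig = ⟨2 | 1⟩
  P={5,8}:  v_{5} + v_{8} = v_{4}  →  sig = ⟨2 | 1⟩
  P={0,1}:  v_{0} + v_{1} = v_{4} + v_{5}  →  sig = ⟨2 | 1 1⟩
  P={1,2}:  v_{1} + v_{2} = v_{3} + v_{4}  →  sig = ⟨2 | 1 1⟩
  P={1,7}:  v_{1} + v_{7} = v_{3} + 2·v_{5}  →  sig = ⟨2 | 1 2⟩
  P={1,8}:  v_{1} + v_{8} = v_{3} + 2·v_{4}  →  sig = ⟨2 | 1 2⟩
  P={2,6}:  v_{2} + v_{6} = 2·v_{3} + v_{4}  →  sig = ⟨2 | 1 2⟩
  P={6,7}:  v_{6} + v_{7} = 2·v_{3} + 2·v_{5}  →  sig = ⟨2 | 2 2⟩
  P={6,8}:  v_{6} + v_{8} = 2·v_{3} + 2·v_{4}  →  sig = ⟨2 | 2 2⟩
  P={3,4,5}:  v_{3} + v_{4} + v_{5} = v_{1}  →  sig = ⟨3 | 1⟩
  P={4,5,6}:  v_{4} + v_{5} + v_{6} = 2·v_{1}  →  sig = ⟨3 | 2⟩

Hence PRS(X_Σ) =
[⟨2 | 0⟩, ⟨2 | 0⟩, ⟨2 | 0⟩, ⟨2 | 1⟩, ⟨2 | 1⟩, ⟨2 | 1⟩, ⟨2 | 1⟩, ⟨2 | 1⟩, ⟨2 | 1 1⟩, ⟨2 | 1 1⟩, ⟨2 | 1 2⟩, ⟨2 | 1 2⟩, ⟨2 | 1 2⟩, ⟨2 | 2 2⟩, ⟨2 | 2 2⟩, ⟨3 | 1⟩, ⟨3 | 2⟩]


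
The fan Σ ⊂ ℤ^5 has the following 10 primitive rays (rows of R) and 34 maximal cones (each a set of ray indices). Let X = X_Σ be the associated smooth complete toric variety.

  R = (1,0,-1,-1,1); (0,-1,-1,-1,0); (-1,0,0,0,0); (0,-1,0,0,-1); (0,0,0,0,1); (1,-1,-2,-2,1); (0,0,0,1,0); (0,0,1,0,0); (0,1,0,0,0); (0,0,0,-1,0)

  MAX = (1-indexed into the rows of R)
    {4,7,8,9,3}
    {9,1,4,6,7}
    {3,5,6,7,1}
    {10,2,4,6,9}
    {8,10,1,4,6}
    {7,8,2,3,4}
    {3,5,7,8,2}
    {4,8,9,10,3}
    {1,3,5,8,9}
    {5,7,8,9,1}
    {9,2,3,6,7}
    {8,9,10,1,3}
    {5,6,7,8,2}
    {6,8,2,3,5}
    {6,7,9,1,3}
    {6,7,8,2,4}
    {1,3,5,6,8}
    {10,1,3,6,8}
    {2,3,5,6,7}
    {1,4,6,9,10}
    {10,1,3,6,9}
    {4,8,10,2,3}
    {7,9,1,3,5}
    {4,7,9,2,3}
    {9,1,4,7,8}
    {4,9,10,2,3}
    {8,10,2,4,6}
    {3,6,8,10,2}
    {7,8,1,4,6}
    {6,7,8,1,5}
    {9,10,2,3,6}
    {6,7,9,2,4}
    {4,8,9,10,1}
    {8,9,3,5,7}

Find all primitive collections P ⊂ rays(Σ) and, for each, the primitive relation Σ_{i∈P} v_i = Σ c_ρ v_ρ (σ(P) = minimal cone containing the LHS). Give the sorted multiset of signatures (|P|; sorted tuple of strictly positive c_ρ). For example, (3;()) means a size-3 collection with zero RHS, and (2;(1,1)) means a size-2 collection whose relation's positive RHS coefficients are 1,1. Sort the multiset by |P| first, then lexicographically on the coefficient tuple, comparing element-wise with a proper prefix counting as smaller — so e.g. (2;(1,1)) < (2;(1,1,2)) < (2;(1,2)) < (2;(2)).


12 minimal non-faces of Δ(Σ) (on 10 rays):

  P={7,10}:  v_{7} + v_{10} = 0 ; sig = (2;())
  P={1,2}:  v_{1} + v_{2} = v_{6} ; sig = (2;(1))
  P={4,5}:  v_{4} + v_{5} = v_{2} + v_{7} + v_{8} ; sig = (2;(1,1,1))
  P={5,10}:  v_{5} + v_{10} = v_{1} + v_{3} + v_{8} ; sig = (2;(1,1,1))
  P={1,3,4}:  v_{1} + v_{3} + v_{4} = v_{2} ; sig = (3;(1))
  P={2,8,9}:  v_{2} + v_{8} + v_{9} = v_{10} ; sig = (3;(1))
  P={2,5,9}:  v_{2} + v_{5} + v_{9} = v_{1} + v_{3} ; sig = (3;(1,1))
  P={6,8,9}:  v_{6} + v_{8} + v_{9} = v_{1} + v_{10} ; sig = (3;(1,1))
  P={5,6,9}:  v_{5} + v_{6} + v_{9} = 2·v_{1} + v_{3} ; sig = (3;(1,2))
  P={3,4,6}:  v_{3} + v_{4} + v_{6} = 2·v_{2} ; sig = (3;(2))
  P={1,3,7,8}:  v_{1} + v_{3} + v_{7} + v_{8} = v_{5} ; sig = (4;(1))
  P={3,6,7,8}:  v_{3} + v_{6} + v_{7} + v_{8} = v_{2} + v_{5} ; sig = (4;(1,1))

Signatures (|P|; sorted positive RHS coefficients), sorted:
[(2;()), (2;(1)), (2;(1,1,1)), (2;(1,1,1)), (3;(1)), (3;(1)), (3;(1,1)), (3;(1,1)), (3;(1,2)), (3;(2)), (4;(1)), (4;(1,1))]


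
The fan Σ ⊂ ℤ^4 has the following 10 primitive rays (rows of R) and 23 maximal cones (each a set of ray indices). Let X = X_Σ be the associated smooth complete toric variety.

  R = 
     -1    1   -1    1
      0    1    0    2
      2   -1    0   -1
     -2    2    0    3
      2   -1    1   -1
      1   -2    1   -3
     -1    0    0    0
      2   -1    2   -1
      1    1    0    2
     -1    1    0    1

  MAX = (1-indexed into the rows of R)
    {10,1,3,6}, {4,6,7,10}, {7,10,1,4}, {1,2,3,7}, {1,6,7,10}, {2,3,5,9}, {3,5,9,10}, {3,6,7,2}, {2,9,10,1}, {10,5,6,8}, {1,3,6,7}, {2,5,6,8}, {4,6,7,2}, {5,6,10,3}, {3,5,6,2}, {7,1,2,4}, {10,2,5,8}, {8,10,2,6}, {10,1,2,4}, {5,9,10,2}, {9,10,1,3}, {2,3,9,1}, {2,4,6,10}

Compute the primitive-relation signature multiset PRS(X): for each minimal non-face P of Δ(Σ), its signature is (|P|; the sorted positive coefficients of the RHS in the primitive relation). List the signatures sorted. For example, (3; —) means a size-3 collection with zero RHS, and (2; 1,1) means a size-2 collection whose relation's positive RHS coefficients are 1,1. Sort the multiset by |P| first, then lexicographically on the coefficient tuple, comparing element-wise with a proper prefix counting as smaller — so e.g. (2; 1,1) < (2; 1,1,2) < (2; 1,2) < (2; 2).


Σ has 18 primitive collections:

  P = {3,4}:  v_{3} + v_{4} = v_{2}  ⟹  sig = (2; 1)
  P = {6,9}:  v_{6} + v_{9} = v_{5}  ⟹  sig = (2; 1)
  P = {7,9}:  v_{7} + v_{9} = v_{2}  ⟹  sig = (2; 1)
  P = {1,5}:  v_{1} + v_{5} = v_{3} + v_{10}  ⟹  sig = (2; 1,1)
  P = {1,8}:  v_{1} + v_{8} = v_{5} + v_{10}  ⟹  sig = (2; 1,1)
  P = {5,7}:  v_{5} + v_{7} = v_{2} + v_{6}  ⟹  sig = (2; 1,1)
  P = {4,5}:  v_{4} + v_{5} = 2·v_{2} + v_{6} + v_{10}  ⟹  sig = (2; 1,1,2)
  P = {8,9}:  v_{8} + v_{9} = v_{2} + 2·v_{5} + v_{10}  ⟹  sig = (2; 1,1,2)
  P = {4,9}:  v_{4} + v_{9} = 2·v_{2} + v_{10}  ⟹  sig = (2; 1,2)
  P = {7,8}:  v_{7} + v_{8} = 2·v_{2} + 2·v_{6} + v_{10}  ⟹  sig = (2; 1,2,2)
  P = {3,8}:  v_{3} + v_{8} = 2·v_{5}  ⟹  sig = (2; 2)
  P = {4,8}:  v_{4} + v_{8} = 3·v_{2} + 2·v_{6} + 2·v_{10}  ⟹  sig = (2; 2,2,3)
  P = {1,2,6}:  v_{1} + v_{2} + v_{6} = 0  ⟹  sig = (3; —)
  P = {3,7,10}:  v_{3} + v_{7} + v_{10} = 0  ⟹  sig = (3; —)
  P = {2,3,10}:  v_{2} + v_{3} + v_{10} = v_{9}  ⟹  sig = (3; 1)
  P = {2,7,10}:  v_{2} + v_{7} + v_{10} = v_{4}  ⟹  sig = (3; 1)
  P = {1,4,6}:  v_{1} + v_{4} + v_{6} = v_{7} + v_{10}  ⟹  sig = (3; 1,1)
  P = {2,5,6,10}:  v_{2} + v_{5} + v_{6} + v_{10} = v_{8}  ⟹  sig = (4; 1)

so the primitive-relation signature multiset is
    (2; 1)
    (2; 1)
    (2; 1)
    (2; 1,1)
    (2; 1,1)
    (2; 1,1)
    (2; 1,1,2)
    (2; 1,1,2)
    (2; 1,2)
    (2; 1,2,2)
    (2; 2)
    (2; 2,2,3)
    (3; —)
    (3; —)
    (3; 1)
    (3; 1)
    (3; 1,1)
    (4; 1)


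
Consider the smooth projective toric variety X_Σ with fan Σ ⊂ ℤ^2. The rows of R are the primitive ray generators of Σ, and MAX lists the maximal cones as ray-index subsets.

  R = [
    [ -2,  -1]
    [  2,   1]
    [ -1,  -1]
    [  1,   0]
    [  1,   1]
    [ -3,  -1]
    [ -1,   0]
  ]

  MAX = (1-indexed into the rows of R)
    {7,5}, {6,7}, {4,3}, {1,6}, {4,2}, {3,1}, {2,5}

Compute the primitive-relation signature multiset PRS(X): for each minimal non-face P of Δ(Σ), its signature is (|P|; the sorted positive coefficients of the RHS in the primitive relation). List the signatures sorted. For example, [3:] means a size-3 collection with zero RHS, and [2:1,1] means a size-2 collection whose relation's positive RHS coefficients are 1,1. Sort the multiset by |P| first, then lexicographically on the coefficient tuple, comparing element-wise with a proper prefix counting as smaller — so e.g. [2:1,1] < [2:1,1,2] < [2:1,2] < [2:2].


Minimal non-faces — 14 found among 7 rays, 7 max cones:

  {1,2}:  v_{1} + v_{2} = 0  ⟹  sig = [2:]
  {3,5}:  v_{3} + v_{5} = 0  ⟹  sig = [2:]
  {4,7}:  v_{4} + v_{7} = 0  ⟹  sig = [2:]
  {1,4}:  v_{1} + v_{4} = v_{3}  ⟹  sig = [2:1]
  {1,5}:  v_{1} + v_{5} = v_{7}  ⟹  sig = [2:1]
  {1,7}:  v_{1} + v_{7} = v_{6}  ⟹  sig = [2:1]
  {2,3}:  v_{2} + v_{3} = v_{4}  ⟹  sig = [2:1]
  {2,6}:  v_{2} + v_{6} = v_{7}  ⟹  sig = [2:1]
  {2,7}:  v_{2} + v_{7} = v_{5}  ⟹  sig = [2:1]
  {3,7}:  v_{3} + v_{7} = v_{1}  ⟹  sig = [2:1]
  {4,5}:  v_{4} + v_{5} = v_{2}  ⟹  sig = [2:1]
  {4,6}:  v_{4} + v_{6} = v_{1}  ⟹  sig = [2:1]
  {3,6}:  v_{3} + v_{6} = 2·v_{1}  ⟹  sig = [2:2]
  {5,6}:  v_{5} + v_{6} = 2·v_{7}  ⟹  sig = [2:2]

Sorted signature multiset PRS(X):
    |P|=2: 14 collections, coeffs (), (), (), (1), (1), (1), (1), (1), (1), (1), (1), (1), (2), (2)


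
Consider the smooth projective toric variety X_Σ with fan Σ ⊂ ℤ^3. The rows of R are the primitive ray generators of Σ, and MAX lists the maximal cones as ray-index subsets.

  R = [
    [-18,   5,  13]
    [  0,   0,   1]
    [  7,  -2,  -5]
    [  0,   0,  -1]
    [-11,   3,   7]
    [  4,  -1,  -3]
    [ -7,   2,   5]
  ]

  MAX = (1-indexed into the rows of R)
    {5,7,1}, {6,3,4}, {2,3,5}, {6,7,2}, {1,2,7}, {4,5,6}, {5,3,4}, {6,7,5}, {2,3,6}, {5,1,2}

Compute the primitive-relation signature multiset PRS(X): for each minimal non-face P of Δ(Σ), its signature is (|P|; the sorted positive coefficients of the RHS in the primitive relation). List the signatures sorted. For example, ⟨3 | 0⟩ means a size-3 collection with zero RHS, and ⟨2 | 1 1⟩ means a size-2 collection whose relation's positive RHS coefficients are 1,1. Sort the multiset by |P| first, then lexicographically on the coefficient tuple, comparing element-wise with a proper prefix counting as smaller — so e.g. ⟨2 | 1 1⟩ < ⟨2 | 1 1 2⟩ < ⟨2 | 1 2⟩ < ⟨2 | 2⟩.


Δ(Σ) — 7 vertices, 9 min non-faces:

  {2,4}:  v_{2} + v_{4} = 0  ⇒ sig = ⟨2 | 0⟩
  {3,7}:  v_{3} + v_{7} = 0  ⇒ sig = ⟨2 | 0⟩
  {1,3}:  v_{1} + v_{3} = v_{2} + v_{5}  ⇒ sig = ⟨2 | 1 1⟩
  {1,4}:  v_{1} + v_{4} = v_{5} + v_{7}  ⇒ sig = ⟨2 | 1 1⟩
  {4,7}:  v_{4} + v_{7} = v_{5} + v_{6}  ⇒ sig = ⟨2 | 1 1⟩
  {1,6}:  v_{1} + v_{6} = 2·v_{7}  ⇒ sig = ⟨2 | 2⟩
  {2,5,6}:  v_{2} + v_{5} + v_{6} = v_{7}  ⇒ sig = ⟨3 | 1⟩
  {2,5,7}:  v_{2} + v_{5} + v_{7} = v_{1}  ⇒ sig = ⟨3 | 1⟩
  {3,5,6}:  v_{3} + v_{5} + v_{6} = v_{4}  ⇒ sig = ⟨3 | 1⟩

Hence PRS(X_Σ) =
{ ⟨2 | 0⟩ ×2,  ⟨2 | 1 1⟩ ×3,  ⟨2 | 2⟩,  ⟨3 | 1⟩ ×3 }


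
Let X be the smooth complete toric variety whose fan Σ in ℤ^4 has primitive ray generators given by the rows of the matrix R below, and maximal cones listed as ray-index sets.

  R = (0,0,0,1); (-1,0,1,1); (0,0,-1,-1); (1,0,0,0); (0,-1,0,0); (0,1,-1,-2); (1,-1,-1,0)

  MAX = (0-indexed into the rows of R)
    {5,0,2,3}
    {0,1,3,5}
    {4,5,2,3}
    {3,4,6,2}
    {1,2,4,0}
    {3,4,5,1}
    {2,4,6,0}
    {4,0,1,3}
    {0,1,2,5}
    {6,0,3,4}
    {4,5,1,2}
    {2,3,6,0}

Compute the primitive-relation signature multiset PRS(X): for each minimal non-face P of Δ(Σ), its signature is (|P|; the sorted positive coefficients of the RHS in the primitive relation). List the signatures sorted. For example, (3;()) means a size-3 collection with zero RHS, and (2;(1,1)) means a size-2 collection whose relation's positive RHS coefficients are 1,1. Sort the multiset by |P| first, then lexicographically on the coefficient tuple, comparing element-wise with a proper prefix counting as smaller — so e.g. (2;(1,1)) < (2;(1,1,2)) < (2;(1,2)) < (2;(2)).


Σ has 5 primitive collections:

  {1,6}:  v_{1} + v_{6} = v_{0} + v_{4}  ⟹  sig = (2;(1,1))
  {5,6}:  v_{5} + v_{6} = 2·v_{2} + v_{3}  ⟹  sig = (2;(1,2))
  {1,2,3}:  v_{1} + v_{2} + v_{3} = 0  ⟹  sig = (3;())
  {0,4,5}:  v_{0} + v_{4} + v_{5} = v_{2}  ⟹  sig = (3;(1))
  {0,2,3,4}:  v_{0} + v_{2} + v_{3} + v_{4} = v_{6}  ⟹  sig = (4;(1))

so the primitive-relation signature multiset is
[(2;(1,1)), (2;(1,2)), (3;()), (3;(1)), (4;(1))]


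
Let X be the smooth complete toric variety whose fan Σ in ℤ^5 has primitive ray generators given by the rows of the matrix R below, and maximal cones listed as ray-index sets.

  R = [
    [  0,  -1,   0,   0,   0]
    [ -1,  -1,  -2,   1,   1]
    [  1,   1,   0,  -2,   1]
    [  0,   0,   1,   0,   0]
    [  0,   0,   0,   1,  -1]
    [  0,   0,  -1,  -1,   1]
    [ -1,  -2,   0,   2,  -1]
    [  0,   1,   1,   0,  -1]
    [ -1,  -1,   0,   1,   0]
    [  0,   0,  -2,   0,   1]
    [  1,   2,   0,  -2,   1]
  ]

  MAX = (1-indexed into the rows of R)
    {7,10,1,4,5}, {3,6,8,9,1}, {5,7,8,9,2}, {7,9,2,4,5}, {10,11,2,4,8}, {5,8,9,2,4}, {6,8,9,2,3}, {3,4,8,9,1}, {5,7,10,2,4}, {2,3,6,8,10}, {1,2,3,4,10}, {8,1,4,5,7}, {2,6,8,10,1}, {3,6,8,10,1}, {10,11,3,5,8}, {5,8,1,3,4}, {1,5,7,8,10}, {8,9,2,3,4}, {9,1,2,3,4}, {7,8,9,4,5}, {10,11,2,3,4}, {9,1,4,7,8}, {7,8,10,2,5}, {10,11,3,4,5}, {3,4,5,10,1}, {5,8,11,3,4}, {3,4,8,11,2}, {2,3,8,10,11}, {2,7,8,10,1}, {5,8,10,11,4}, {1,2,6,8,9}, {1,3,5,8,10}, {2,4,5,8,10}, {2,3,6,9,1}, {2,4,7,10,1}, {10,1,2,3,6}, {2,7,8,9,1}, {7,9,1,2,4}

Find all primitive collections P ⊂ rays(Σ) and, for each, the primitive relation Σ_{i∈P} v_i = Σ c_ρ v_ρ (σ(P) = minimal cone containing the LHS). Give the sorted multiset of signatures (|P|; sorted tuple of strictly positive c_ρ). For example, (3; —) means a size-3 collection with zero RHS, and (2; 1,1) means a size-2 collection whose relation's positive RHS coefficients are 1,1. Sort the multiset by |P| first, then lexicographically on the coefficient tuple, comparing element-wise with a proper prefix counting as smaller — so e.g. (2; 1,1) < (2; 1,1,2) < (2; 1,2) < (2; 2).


Minimal non-faces — 20 found among 11 rays, 38 max cones:

  • {7,11}:  v_{7} + v_{11} = 0 — sig = (2; —)
  • {1,11}:  v_{1} + v_{11} = v_{3} — sig = (2; 1)
  • {3,7}:  v_{3} + v_{7} = v_{1} — sig = (2; 1)
  • {9,10}:  v_{9} + v_{10} = v_{2} — sig = (2; 1)
  • {4,6}:  v_{4} + v_{6} = v_{3} + v_{9} — sig = (2; 1,1)
  • {5,6}:  v_{5} + v_{6} = v_{1} + v_{8} + v_{10} — sig = (2; 1,1,1)
  • {9,11}:  v_{9} + v_{11} = v_{2} + v_{3} + v_{4} + v_{8} — sig = (2; 1,1,1,1)
  • {6,7}:  v_{6} + v_{7} = 2·v_{1} + v_{2} + v_{8} — sig = (2; 1,1,2)
  • {6,11}:  v_{6} + v_{11} = v_{2} + 2·v_{3} + v_{8} — sig = (2; 1,1,2)
  • {3,5,9}:  v_{3} + v_{5} + v_{9} = 0 — sig = (3; —)
  • {1,5,9}:  v_{1} + v_{5} + v_{9} = v_{7} — sig = (3; 1)
  • {2,3,5}:  v_{2} + v_{3} + v_{5} = v_{10} — sig = (3; 1)
  • {1,2,5}:  v_{1} + v_{2} + v_{5} = v_{7} + v_{10} — sig = (3; 1,1)
  • {2,5,11}:  v_{2} + v_{5} + v_{11} = v_{4} + v_{8} + 2·v_{10} — sig = (3; 1,1,2)
  • {1,4,8,10}:  v_{1} + v_{4} + v_{8} + v_{10} = 0 — sig = (4; —)
  • {1,2,3,8}:  v_{1} + v_{2} + v_{3} + v_{8} = v_{6} — sig = (4; 1)
  • {1,2,4,8}:  v_{1} + v_{2} + v_{4} + v_{8} = v_{9} — sig = (4; 1)
  • {3,4,8,10}:  v_{3} + v_{4} + v_{8} + v_{10} = v_{11} — sig = (4; 1)
  • {4,7,8,10}:  v_{4} + v_{7} + v_{8} + v_{10} = v_{5} + v_{9} — sig = (4; 1,1)
  • {2,4,7,8}:  v_{2} + v_{4} + v_{7} + v_{8} = v_{5} + 2·v_{9} — sig = (4; 1,2)

Hence PRS(X_Σ) =
{ (2; —),  (2; 1) ×3,  (2; 1,1),  (2; 1,1,1),  (2; 1,1,1,1),  (2; 1,1,2) ×2,  (3; —),  (3; 1) ×2,  (3; 1,1),  (3; 1,1,2),  (4; —),  (4; 1) ×3,  (4; 1,1),  (4; 1,2) }
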